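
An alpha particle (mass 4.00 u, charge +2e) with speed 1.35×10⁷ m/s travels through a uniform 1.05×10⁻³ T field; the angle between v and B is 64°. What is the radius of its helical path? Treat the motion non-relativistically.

v⊥ = v sinθ = 1.35×10⁷·sin64° ≈ 1.213×10⁷ m/s.
r = m v⊥/(|q|B) = (6.644×10⁻²⁷)(1.213×10⁷)/((3.204×10⁻¹⁹)(1.05×10⁻³)) ≈ 240 m.

r ≈ 240 m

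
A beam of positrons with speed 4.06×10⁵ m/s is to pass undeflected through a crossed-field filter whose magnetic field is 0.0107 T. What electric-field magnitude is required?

For straight-line motion qE = qvB, so E = vB.
E = 4.06×10⁵ × 0.0107 = 4340 V/m.

E = 4340 V/m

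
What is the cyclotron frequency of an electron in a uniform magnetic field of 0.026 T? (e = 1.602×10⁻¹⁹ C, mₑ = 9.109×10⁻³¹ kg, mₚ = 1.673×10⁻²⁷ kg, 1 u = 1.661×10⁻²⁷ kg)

f ≈ 7.3×10⁸ Hz

f = |q|B/(2πm).
f = (1.602×10⁻¹⁹)(0.026)/(2π·9.109×10⁻³¹) ≈ 7.3×10⁸ Hz.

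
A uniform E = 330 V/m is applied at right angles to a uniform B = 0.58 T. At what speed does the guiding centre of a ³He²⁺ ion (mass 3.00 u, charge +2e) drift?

In crossed fields the guiding centre drifts at v_d = |E×B|/B² = E/B, independent of charge and mass.
v_d = 330/0.58 = 570 m/s.

v_d ≈ 570 m/s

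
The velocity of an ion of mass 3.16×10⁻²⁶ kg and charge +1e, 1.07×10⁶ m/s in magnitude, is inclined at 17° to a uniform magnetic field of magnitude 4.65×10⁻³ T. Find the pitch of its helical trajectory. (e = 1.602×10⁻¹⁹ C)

p ≈ 273 m

v∥ = v cosθ = 1.07×10⁶·cos17° ≈ 1.023×10⁶ m/s.
T = 2πm/(|q|B) = 2π(3.16×10⁻²⁶)/((1.602×10⁻¹⁹)(4.65×10⁻³)) ≈ 2.665×10⁻⁴ s.
pitch = v∥ T = (1.023×10⁶)(2.665×10⁻⁴) ≈ 273 m.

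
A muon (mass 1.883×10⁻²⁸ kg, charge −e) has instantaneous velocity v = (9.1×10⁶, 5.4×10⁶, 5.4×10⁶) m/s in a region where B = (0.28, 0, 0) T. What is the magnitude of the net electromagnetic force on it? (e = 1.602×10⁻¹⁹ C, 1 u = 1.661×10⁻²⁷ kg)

|F| ≈ 3.43×10⁻¹³ N

v×B = (0, 1.51×10⁶, -1.51×10⁶) N/C.
F = q v×B = (−1.602×10⁻¹⁹ C)·(0, 1.51×10⁶, -1.51×10⁶) = (0, -2.42×10⁻¹³, 2.42×10⁻¹³) N.
|F| = 3.43×10⁻¹³ N.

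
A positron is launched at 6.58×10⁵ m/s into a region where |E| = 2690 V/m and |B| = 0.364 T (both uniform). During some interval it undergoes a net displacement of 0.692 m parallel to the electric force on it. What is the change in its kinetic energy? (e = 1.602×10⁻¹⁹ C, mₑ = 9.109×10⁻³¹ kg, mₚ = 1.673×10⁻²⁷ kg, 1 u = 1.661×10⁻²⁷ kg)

ΔKE ≈ 2.98×10⁻¹⁶ J

The magnetic force is always ⟂ v and does no work; only the electric force changes KE.
ΔKE = F_E · d = |q|E d = (1.602×10⁻¹⁹)(2690)(0.692) ≈ 2.98×10⁻¹⁶ J.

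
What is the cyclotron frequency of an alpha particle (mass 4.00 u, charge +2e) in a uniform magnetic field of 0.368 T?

f ≈ 2.82×10⁶ Hz

f = |q|B/(2πm).
f = (3.204×10⁻¹⁹)(0.368)/(2π·6.644×10⁻²⁷) ≈ 2.82×10⁶ Hz.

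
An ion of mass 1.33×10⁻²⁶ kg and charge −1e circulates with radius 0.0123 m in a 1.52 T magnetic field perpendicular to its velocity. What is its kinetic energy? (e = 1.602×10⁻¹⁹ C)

v = |q|Br/m, then KE = ½mv² = (qBr)²/(2m).
v = (1.602×10⁻¹⁹)(1.52)(0.0123)/1.33×10⁻²⁶ ≈ 2.252×10⁵ m/s.
KE = ½(1.33×10⁻²⁶)(2.252×10⁵)² ≈ 3.37×10⁻¹⁶ J.

KE ≈ 3.37×10⁻¹⁶ J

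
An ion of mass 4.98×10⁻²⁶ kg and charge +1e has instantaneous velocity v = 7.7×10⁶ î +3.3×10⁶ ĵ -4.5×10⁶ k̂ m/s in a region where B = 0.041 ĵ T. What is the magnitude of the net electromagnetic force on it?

|F| ≈ 5.86×10⁻¹⁴ N

v×B = (1.84×10⁵, 0, 3.16×10⁵) N/C.
F = q v×B = (1.602×10⁻¹⁹ C)·(1.84×10⁵, 0, 3.16×10⁵) = (2.96×10⁻¹⁴, 0, 5.06×10⁻¹⁴) N.
|F| = 5.86×10⁻¹⁴ N.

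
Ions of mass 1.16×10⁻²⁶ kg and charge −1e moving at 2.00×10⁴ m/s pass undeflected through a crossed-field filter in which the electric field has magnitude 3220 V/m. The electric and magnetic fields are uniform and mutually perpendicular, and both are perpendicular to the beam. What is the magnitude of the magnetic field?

B = 0.161 T

Balance of forces in the selector: qE = qvB ⇒ B = E/v.
B = 3220/2.00×10⁴ = 0.161 T.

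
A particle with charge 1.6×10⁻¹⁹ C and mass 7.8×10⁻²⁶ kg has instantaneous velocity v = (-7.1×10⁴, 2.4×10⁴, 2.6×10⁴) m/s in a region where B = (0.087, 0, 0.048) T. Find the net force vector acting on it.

F ≈ (1.84×10⁻¹⁶, 9.07×10⁻¹⁶, -3.34×10⁻¹⁶) N

v×B = (1150, 5670, -2090) N/C.
F = q v×B = (1.6×10⁻¹⁹ C)·(1150, 5670, -2090) = (1.84×10⁻¹⁶, 9.07×10⁻¹⁶, -3.34×10⁻¹⁶) N.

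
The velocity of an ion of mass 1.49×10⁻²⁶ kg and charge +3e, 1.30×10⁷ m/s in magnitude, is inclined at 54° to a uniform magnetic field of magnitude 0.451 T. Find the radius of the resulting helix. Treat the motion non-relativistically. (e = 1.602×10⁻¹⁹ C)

v⊥ = v sinθ = 1.30×10⁷·sin54° ≈ 1.052×10⁷ m/s.
r = m v⊥/(|q|B) = (1.49×10⁻²⁶)(1.052×10⁷)/((4.806×10⁻¹⁹)(0.451)) ≈ 0.723 m.

r ≈ 0.723 m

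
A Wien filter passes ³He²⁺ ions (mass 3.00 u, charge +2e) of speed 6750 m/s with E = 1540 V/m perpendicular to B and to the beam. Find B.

B = 0.228 T

Balance of forces in the selector: qE = qvB ⇒ B = E/v.
B = 1540/6750 = 0.228 T.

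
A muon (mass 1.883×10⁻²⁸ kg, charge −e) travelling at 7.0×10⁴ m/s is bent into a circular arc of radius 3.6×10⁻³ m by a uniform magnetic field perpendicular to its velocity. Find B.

B ≈ 0.023 T

From |q|vB = mv²/r, B = mv/(|q|r).
B = (1.883×10⁻²⁸)(7.0×10⁴)/((1.602×10⁻¹⁹)(3.6×10⁻³)) ≈ 0.023 T.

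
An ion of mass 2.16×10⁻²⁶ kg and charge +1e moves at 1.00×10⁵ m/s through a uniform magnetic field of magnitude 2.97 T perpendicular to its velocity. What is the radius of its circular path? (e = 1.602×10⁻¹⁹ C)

r ≈ 4.54×10⁻³ m

The magnetic force provides the centripetal force: |q|vB = mv²/r.
r = mv/(|q|B) = (2.16×10⁻²⁶)(1.00×10⁵)/((1.602×10⁻¹⁹)(2.97)) ≈ 4.54×10⁻³ m.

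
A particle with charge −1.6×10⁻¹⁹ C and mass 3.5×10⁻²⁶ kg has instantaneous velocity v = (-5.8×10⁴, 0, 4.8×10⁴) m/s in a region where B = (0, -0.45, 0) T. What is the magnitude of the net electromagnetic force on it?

|F| ≈ 5.42×10⁻¹⁵ N

v×B = (2.16×10⁴, 0, 2.61×10⁴) N/C.
F = q v×B = (−1.6×10⁻¹⁹ C)·(2.16×10⁴, 0, 2.61×10⁴) = (-3.46×10⁻¹⁵, 0, -4.18×10⁻¹⁵) N.
|F| = 5.42×10⁻¹⁵ N.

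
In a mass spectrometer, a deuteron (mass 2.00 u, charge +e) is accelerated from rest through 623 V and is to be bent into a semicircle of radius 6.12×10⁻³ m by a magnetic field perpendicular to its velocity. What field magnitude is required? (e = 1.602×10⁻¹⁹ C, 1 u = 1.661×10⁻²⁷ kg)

v = √(2|q|V/m) = √(2·1.602×10⁻¹⁹·623/3.322×10⁻²⁷) ≈ 2.451×10⁵ m/s.
B = mv/(|q|r) = (3.322×10⁻²⁷)(2.451×10⁵)/((1.602×10⁻¹⁹)(6.12×10⁻³)) ≈ 0.831 T.

B ≈ 0.831 T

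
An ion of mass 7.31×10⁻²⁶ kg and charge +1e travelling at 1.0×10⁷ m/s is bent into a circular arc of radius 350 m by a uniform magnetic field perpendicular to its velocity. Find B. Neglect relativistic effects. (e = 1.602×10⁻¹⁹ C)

From |q|vB = mv²/r, B = mv/(|q|r).
B = (7.31×10⁻²⁶)(1.0×10⁷)/((1.602×10⁻¹⁹)(350)) ≈ 0.013 T.

B ≈ 0.013 T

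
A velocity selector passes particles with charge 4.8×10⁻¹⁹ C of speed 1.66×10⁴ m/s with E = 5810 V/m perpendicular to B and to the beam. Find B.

Balance of forces in the selector: qE = qvB ⇒ B = E/v.
B = 5810/1.66×10⁴ = 0.350 T.

B = 0.350 T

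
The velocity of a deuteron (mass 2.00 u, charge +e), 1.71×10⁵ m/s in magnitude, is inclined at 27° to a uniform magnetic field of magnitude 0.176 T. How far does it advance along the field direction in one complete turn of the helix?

v∥ = v cosθ = 1.71×10⁵·cos27° ≈ 1.524×10⁵ m/s.
T = 2πm/(|q|B) = 2π(3.322×10⁻²⁷)/((1.602×10⁻¹⁹)(0.176)) ≈ 7.403×10⁻⁷ s.
pitch = v∥ T = (1.524×10⁵)(7.403×10⁻⁷) ≈ 0.113 m.

p ≈ 0.113 m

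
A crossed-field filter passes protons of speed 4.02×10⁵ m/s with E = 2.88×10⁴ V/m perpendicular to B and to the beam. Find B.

Balance of forces in the selector: qE = qvB ⇒ B = E/v.
B = 2.88×10⁴/4.02×10⁵ = 0.0716 T.

B = 0.0716 T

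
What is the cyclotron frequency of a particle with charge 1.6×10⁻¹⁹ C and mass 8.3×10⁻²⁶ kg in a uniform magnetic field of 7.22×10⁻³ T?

f = |q|B/(2πm).
f = (1.6×10⁻¹⁹)(7.22×10⁻³)/(2π·8.3×10⁻²⁶) ≈ 2220 Hz.

f ≈ 2220 Hz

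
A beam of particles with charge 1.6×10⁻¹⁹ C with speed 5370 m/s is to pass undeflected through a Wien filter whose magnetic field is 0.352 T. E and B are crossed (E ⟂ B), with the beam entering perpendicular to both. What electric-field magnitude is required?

E = 1890 V/m

For straight-line motion qE = qvB, so E = vB.
E = 5370 × 0.352 = 1890 V/m.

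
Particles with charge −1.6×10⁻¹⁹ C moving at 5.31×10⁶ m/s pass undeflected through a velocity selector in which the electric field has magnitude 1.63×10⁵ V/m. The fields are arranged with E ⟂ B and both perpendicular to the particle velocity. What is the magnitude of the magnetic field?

B = 0.0307 T

Balance of forces in the selector: qE = qvB ⇒ B = E/v.
B = 1.63×10⁵/5.31×10⁶ = 0.0307 T.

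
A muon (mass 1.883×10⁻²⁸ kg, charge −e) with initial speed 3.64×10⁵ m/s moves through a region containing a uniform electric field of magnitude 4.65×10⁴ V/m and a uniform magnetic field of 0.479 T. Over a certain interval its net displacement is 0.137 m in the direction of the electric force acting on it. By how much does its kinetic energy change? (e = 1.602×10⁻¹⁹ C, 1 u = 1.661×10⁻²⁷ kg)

ΔKE ≈ 1.02×10⁻¹⁵ J

The magnetic force is always ⟂ v and does no work; only the electric force changes KE.
ΔKE = F_E · d = |q|E d = (1.602×10⁻¹⁹)(4.65×10⁴)(0.137) ≈ 1.02×10⁻¹⁵ J.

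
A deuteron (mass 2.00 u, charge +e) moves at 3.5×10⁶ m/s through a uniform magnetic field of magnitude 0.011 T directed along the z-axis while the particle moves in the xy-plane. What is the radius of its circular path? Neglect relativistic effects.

r ≈ 6.6 m

The magnetic force provides the centripetal force: |q|vB = mv²/r.
r = mv/(|q|B) = (3.322×10⁻²⁷)(3.5×10⁶)/((1.602×10⁻¹⁹)(0.011)) ≈ 6.6 m.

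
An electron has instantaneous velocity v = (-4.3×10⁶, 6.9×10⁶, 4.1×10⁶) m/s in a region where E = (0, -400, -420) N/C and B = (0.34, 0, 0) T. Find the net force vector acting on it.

v×B = (0, 1.39×10⁶, -2.35×10⁶) N/C.
E + v×B = (0, 1.39×10⁶, -2.35×10⁶) N/C.
F = q(E + v×B) = (−1.602×10⁻¹⁹ C)·(0, 1.39×10⁶, -2.35×10⁶) = (0, -2.23×10⁻¹³, 3.76×10⁻¹³) N.

F ≈ (0, -2.23×10⁻¹³, 3.76×10⁻¹³) N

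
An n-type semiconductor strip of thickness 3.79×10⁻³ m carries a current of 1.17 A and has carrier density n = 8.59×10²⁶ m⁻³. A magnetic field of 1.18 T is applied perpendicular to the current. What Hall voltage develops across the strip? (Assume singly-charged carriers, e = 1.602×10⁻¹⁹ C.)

V_H = IB/(n e t).
V_H = (1.17)(1.18)/((8.59×10²⁶)(1.602×10⁻¹⁹)(3.79×10⁻³)) ≈ 2.65×10⁻⁶ V.

V_H ≈ 2.65×10⁻⁶ V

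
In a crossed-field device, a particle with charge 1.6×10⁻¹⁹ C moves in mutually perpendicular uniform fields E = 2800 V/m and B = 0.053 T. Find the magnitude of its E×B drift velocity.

v_d ≈ 5.3×10⁴ m/s

The steady drift has the magnetic force balancing the electric force, so v_d = E/B.
v_d = 2800/0.053 = 5.3×10⁴ m/s.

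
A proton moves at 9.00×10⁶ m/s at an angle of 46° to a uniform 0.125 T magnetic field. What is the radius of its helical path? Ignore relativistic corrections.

r ≈ 0.541 m

v⊥ = v sinθ = 9.00×10⁶·sin46° ≈ 6.474×10⁶ m/s.
r = m v⊥/(|q|B) = (1.673×10⁻²⁷)(6.474×10⁶)/((1.602×10⁻¹⁹)(0.125)) ≈ 0.541 m.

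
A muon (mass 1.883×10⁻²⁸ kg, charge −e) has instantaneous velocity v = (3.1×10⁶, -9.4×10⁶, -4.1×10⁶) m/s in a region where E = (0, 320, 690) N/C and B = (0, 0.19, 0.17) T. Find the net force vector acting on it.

v×B = (-8.19×10⁵, -5.27×10⁵, 5.89×10⁵) N/C.
E + v×B = (-8.19×10⁵, -5.27×10⁵, 5.90×10⁵) N/C.
F = q(E + v×B) = (−1.602×10⁻¹⁹ C)·(-8.19×10⁵, -5.27×10⁵, 5.90×10⁵) = (1.31×10⁻¹³, 8.44×10⁻¹⁴, -9.45×10⁻¹⁴) N.

F ≈ (1.31×10⁻¹³, 8.44×10⁻¹⁴, -9.45×10⁻¹⁴) N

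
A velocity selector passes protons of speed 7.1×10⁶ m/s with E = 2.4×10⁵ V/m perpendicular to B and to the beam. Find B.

Balance of forces in the selector: qE = qvB ⇒ B = E/v.
B = 2.4×10⁵/7.1×10⁶ = 0.034 T.

B = 0.034 T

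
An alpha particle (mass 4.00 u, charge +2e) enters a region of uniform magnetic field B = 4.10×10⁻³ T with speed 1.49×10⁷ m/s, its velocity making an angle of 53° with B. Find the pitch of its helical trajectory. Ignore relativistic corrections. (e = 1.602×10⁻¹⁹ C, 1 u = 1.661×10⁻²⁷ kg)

p ≈ 285 m

v∥ = v cosθ = 1.49×10⁷·cos53° ≈ 8.967×10⁶ m/s.
T = 2πm/(|q|B) = 2π(6.644×10⁻²⁷)/((3.204×10⁻¹⁹)(4.10×10⁻³)) ≈ 3.178×10⁻⁵ s.
pitch = v∥ T = (8.967×10⁶)(3.178×10⁻⁵) ≈ 285 m.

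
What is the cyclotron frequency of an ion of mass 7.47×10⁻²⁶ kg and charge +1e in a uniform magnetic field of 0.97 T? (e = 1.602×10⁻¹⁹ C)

f ≈ 3.3×10⁵ Hz

f = |q|B/(2πm).
f = (1.602×10⁻¹⁹)(0.97)/(2π·7.47×10⁻²⁶) ≈ 3.3×10⁵ Hz.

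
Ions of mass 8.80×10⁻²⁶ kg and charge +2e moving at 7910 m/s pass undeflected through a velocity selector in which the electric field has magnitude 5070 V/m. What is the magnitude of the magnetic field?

Balance of forces in the selector: qE = qvB ⇒ B = E/v.
B = 5070/7910 = 0.641 T.

B = 0.641 T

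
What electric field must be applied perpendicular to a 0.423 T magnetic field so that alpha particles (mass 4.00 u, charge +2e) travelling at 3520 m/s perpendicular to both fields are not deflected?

E = 1490 V/m

For straight-line motion qE = qvB, so E = vB.
E = 3520 × 0.423 = 1490 V/m.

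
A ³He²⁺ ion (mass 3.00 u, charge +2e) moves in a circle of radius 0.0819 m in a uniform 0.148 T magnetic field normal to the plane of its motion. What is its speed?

v ≈ 7.79×10⁵ m/s

From |q|vB = mv²/r, v = |q|Br/m.
v = (3.204×10⁻¹⁹)(0.148)(0.0819)/4.983×10⁻²⁷ ≈ 7.79×10⁵ m/s.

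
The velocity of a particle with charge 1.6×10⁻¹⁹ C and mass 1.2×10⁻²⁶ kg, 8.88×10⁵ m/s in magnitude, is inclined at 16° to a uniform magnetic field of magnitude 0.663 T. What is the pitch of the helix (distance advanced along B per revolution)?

p ≈ 0.607 m

v∥ = v cosθ = 8.88×10⁵·cos16° ≈ 8.536×10⁵ m/s.
T = 2πm/(|q|B) = 2π(1.2×10⁻²⁶)/((1.6×10⁻¹⁹)(0.663)) ≈ 7.108×10⁻⁷ s.
pitch = v∥ T = (8.536×10⁵)(7.108×10⁻⁷) ≈ 0.607 m.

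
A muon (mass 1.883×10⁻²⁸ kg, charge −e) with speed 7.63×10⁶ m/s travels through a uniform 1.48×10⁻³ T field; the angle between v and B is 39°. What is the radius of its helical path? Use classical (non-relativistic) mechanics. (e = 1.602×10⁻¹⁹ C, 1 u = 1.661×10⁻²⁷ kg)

v⊥ = v sinθ = 7.63×10⁶·sin39° ≈ 4.802×10⁶ m/s.
r = m v⊥/(|q|B) = (1.883×10⁻²⁸)(4.802×10⁶)/((1.602×10⁻¹⁹)(1.48×10⁻³)) ≈ 3.81 m.

r ≈ 3.81 m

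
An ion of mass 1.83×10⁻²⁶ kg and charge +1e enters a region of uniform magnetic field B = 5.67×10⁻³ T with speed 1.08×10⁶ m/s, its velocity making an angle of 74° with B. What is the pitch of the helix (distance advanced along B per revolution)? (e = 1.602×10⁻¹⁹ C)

p ≈ 37.7 m

v∥ = v cosθ = 1.08×10⁶·cos74° ≈ 2.977×10⁵ m/s.
T = 2πm/(|q|B) = 2π(1.83×10⁻²⁶)/((1.602×10⁻¹⁹)(5.67×10⁻³)) ≈ 1.266×10⁻⁴ s.
pitch = v∥ T = (2.977×10⁵)(1.266×10⁻⁴) ≈ 37.7 m.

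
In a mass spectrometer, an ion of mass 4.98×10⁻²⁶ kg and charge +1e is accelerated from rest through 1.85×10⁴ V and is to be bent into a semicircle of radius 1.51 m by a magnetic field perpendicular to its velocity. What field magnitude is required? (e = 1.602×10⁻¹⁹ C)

B ≈ 0.0710 T

v = √(2|q|V/m) = √(2·1.602×10⁻¹⁹·1.85×10⁴/4.98×10⁻²⁶) ≈ 3.450×10⁵ m/s.
B = mv/(|q|r) = (4.98×10⁻²⁶)(3.450×10⁵)/((1.602×10⁻¹⁹)(1.51)) ≈ 0.0710 T.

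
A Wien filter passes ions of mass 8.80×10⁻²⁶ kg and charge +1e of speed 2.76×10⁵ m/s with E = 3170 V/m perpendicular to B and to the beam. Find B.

Balance of forces in the selector: qE = qvB ⇒ B = E/v.
B = 3170/2.76×10⁵ = 0.0115 T.

B = 0.0115 T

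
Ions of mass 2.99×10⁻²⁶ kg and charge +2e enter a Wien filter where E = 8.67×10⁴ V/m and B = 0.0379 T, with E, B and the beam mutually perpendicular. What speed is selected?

For undeflected motion the electric and magnetic forces balance: qE = qvB.
v = E/B = 8.67×10⁴/0.0379 = 2.29×10⁶ m/s.

v = 2.29×10⁶ m/s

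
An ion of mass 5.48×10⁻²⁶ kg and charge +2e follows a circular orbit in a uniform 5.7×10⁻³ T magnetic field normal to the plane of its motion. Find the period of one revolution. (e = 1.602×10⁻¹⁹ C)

The cyclotron period depends only on m, q, B: T = 2πm/(|q|B).
T = 2π(5.48×10⁻²⁶)/((3.204×10⁻¹⁹)(5.7×10⁻³)) ≈ 1.9×10⁻⁴ s.

T ≈ 1.9×10⁻⁴ s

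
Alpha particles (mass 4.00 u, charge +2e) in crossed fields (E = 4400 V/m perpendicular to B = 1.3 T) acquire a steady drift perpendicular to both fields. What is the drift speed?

The steady drift has the magnetic force balancing the electric force, so v_d = E/B.
v_d = 4400/1.3 = 3400 m/s.

v_d ≈ 3400 m/s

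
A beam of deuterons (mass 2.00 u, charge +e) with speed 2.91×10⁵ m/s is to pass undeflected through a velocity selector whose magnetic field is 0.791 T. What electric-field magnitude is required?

E = 2.30×10⁵ V/m

For straight-line motion qE = qvB, so E = vB.
E = 2.91×10⁵ × 0.791 = 2.30×10⁵ V/m.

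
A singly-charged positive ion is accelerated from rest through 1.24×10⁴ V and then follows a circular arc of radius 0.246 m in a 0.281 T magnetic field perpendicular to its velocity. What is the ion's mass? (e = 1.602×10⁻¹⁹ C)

Combine |q|V = ½mv² and r = mv/(|q|B): eliminate v to get m = qB²r²/(2V).
m = (1.602×10⁻¹⁹)(0.281)²(0.246)²/(2·1.24×10⁴) ≈ 3.09×10⁻²⁶ kg.

m ≈ 3.09×10⁻²⁶ kg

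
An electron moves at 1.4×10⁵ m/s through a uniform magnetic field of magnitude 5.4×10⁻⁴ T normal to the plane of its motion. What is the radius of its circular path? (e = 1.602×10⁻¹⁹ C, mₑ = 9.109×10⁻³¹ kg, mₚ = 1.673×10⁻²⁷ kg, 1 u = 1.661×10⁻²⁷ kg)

r ≈ 1.5×10⁻³ m

The magnetic force provides the centripetal force: |q|vB = mv²/r.
r = mv/(|q|B) = (9.109×10⁻³¹)(1.4×10⁵)/((1.602×10⁻¹⁹)(5.4×10⁻⁴)) ≈ 1.5×10⁻³ m.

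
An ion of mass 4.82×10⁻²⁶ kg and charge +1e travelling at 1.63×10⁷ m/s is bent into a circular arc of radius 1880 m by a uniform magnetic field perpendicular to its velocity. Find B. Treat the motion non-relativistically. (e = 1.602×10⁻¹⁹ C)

From |q|vB = mv²/r, B = mv/(|q|r).
B = (4.82×10⁻²⁶)(1.63×10⁷)/((1.602×10⁻¹⁹)(1880)) ≈ 2.61×10⁻³ T.

B ≈ 2.61×10⁻³ T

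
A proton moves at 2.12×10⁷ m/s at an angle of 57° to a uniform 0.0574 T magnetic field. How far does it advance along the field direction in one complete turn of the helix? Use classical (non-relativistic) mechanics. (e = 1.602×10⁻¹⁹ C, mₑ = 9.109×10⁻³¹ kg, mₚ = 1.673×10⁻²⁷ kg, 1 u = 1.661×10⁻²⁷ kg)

v∥ = v cosθ = 2.12×10⁷·cos57° ≈ 1.155×10⁷ m/s.
T = 2πm/(|q|B) = 2π(1.673×10⁻²⁷)/((1.602×10⁻¹⁹)(0.0574)) ≈ 1.143×10⁻⁶ s.
pitch = v∥ T = (1.155×10⁷)(1.143×10⁻⁶) ≈ 13.2 m.

p ≈ 13.2 m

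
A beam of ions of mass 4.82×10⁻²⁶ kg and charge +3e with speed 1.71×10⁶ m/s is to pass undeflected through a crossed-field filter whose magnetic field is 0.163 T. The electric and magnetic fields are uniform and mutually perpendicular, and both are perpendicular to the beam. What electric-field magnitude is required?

For straight-line motion qE = qvB, so E = vB.
E = 1.71×10⁶ × 0.163 = 2.79×10⁵ V/m.

E = 2.79×10⁵ V/m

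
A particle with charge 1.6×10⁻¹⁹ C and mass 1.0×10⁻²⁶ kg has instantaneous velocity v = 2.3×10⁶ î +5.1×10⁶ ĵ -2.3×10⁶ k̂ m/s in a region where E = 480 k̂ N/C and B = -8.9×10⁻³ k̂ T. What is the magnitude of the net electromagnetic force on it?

v×B = (-4.54×10⁴, 2.05×10⁴, 0) N/C.
E + v×B = (-4.54×10⁴, 2.05×10⁴, 480) N/C.
F = q(E + v×B) = (1.6×10⁻¹⁹ C)·(-4.54×10⁴, 2.05×10⁴, 480) = (-7.26×10⁻¹⁵, 3.28×10⁻¹⁵, 7.68×10⁻¹⁷) N.
|F| = 7.97×10⁻¹⁵ N.

|F| ≈ 7.97×10⁻¹⁵ N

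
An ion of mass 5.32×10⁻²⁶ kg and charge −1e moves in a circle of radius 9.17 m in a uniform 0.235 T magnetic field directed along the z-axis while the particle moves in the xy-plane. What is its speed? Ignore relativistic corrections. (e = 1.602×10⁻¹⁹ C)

From |q|vB = mv²/r, v = |q|Br/m.
v = (1.602×10⁻¹⁹)(0.235)(9.17)/5.32×10⁻²⁶ ≈ 6.49×10⁶ m/s.

v ≈ 6.49×10⁶ m/s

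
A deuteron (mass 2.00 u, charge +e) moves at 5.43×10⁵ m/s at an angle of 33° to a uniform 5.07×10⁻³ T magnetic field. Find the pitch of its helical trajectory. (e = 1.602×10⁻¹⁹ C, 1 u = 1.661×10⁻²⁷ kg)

p ≈ 11.7 m

v∥ = v cosθ = 5.43×10⁵·cos33° ≈ 4.554×10⁵ m/s.
T = 2πm/(|q|B) = 2π(3.322×10⁻²⁷)/((1.602×10⁻¹⁹)(5.07×10⁻³)) ≈ 2.570×10⁻⁵ s.
pitch = v∥ T = (4.554×10⁵)(2.570×10⁻⁵) ≈ 11.7 m.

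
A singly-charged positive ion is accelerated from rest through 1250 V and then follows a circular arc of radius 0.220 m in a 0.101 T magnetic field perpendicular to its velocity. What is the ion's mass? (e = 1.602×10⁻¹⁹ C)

Combine |q|V = ½mv² and r = mv/(|q|B): eliminate v to get m = qB²r²/(2V).
m = (1.602×10⁻¹⁹)(0.101)²(0.220)²/(2·1250) ≈ 3.16×10⁻²⁶ kg.

m ≈ 3.16×10⁻²⁶ kg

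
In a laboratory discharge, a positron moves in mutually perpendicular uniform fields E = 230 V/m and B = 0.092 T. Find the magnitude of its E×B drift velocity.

v_d ≈ 2500 m/s

In crossed fields the guiding centre drifts at v_d = |E×B|/B² = E/B, independent of charge and mass.
v_d = 230/0.092 = 2500 m/s.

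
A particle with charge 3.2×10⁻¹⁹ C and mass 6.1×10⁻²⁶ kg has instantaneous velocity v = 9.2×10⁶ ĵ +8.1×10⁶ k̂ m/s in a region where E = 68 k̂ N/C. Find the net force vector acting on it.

Only an electric field acts, so F = qE = (3.2×10⁻¹⁹ C)·(0, 0, 68.0) = (0, 0, 2.18×10⁻¹⁷) N.

F ≈ (0, 0, 2.18×10⁻¹⁷) N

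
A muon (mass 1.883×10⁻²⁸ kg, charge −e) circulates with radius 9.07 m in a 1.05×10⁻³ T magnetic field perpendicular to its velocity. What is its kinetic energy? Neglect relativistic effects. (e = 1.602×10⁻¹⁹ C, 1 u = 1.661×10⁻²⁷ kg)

KE ≈ 6.18×10⁻¹⁵ J

v = |q|Br/m, then KE = ½mv² = (qBr)²/(2m).
v = (1.602×10⁻¹⁹)(1.05×10⁻³)(9.07)/1.883×10⁻²⁸ ≈ 8.102×10⁶ m/s.
KE = ½(1.883×10⁻²⁸)(8.102×10⁶)² ≈ 6.18×10⁻¹⁵ J.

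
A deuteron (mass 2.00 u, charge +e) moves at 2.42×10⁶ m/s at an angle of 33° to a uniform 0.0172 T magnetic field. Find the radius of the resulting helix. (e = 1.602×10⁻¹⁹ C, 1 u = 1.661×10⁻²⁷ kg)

v⊥ = v sinθ = 2.42×10⁶·sin33° ≈ 1.318×10⁶ m/s.
r = m v⊥/(|q|B) = (3.322×10⁻²⁷)(1.318×10⁶)/((1.602×10⁻¹⁹)(0.0172)) ≈ 1.59 m.

r ≈ 1.59 m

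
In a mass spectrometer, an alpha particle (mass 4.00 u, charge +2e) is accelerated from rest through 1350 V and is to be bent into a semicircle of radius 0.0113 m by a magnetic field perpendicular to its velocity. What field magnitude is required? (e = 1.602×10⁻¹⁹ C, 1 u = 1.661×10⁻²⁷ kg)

v = √(2|q|V/m) = √(2·3.204×10⁻¹⁹·1350/6.644×10⁻²⁷) ≈ 3.608×10⁵ m/s.
B = mv/(|q|r) = (6.644×10⁻²⁷)(3.608×10⁵)/((3.204×10⁻¹⁹)(0.0113)) ≈ 0.662 T.

B ≈ 0.662 T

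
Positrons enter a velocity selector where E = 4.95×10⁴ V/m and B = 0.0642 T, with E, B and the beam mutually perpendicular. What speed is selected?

v = 7.71×10⁵ m/s

Zero net Lorentz force requires |qE| = |q v×B|, i.e. E = vB.
v = E/B = 4.95×10⁴/0.0642 = 7.71×10⁵ m/s.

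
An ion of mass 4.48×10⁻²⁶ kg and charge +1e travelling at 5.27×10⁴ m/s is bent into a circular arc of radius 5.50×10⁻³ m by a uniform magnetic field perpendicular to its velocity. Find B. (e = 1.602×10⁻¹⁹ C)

B ≈ 2.68 T

From |q|vB = mv²/r, B = mv/(|q|r).
B = (4.48×10⁻²⁶)(5.27×10⁴)/((1.602×10⁻¹⁹)(5.50×10⁻³)) ≈ 2.68 T.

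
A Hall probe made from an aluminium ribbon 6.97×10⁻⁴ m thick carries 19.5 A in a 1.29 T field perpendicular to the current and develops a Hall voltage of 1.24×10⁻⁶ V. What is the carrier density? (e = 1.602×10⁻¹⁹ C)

From V_H = IB/(n e t), n = IB/(V_H e t).
n = (19.5)(1.29)/((1.24×10⁻⁶)(1.602×10⁻¹⁹)(6.97×10⁻⁴)) ≈ 1.82×10²⁹ m⁻³.

n ≈ 1.82×10²⁹ m⁻³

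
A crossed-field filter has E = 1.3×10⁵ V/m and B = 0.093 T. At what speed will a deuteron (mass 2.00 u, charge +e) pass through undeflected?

Zero net Lorentz force requires |qE| = |q v×B|, i.e. E = vB.
v = E/B = 1.3×10⁵/0.093 = 1.4×10⁶ m/s.

v = 1.4×10⁶ m/s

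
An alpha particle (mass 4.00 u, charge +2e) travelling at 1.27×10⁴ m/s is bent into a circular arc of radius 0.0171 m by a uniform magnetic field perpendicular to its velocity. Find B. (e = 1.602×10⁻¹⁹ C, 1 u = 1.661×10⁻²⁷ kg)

From |q|vB = mv²/r, B = mv/(|q|r).
B = (6.644×10⁻²⁷)(1.27×10⁴)/((3.204×10⁻¹⁹)(0.0171)) ≈ 0.0154 T.

B ≈ 0.0154 T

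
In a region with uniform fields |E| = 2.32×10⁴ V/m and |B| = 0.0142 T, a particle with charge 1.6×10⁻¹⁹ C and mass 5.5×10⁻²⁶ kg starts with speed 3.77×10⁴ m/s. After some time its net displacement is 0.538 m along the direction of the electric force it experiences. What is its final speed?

v_f ≈ 2.72×10⁵ m/s

B does no work; ΔKE = |q|E d.
½mv_f² = ½mv₀² + |q|Ed = ½(5.5×10⁻²⁶)(3.77×10⁴)² + (1.6×10⁻¹⁹)(2.32×10⁴)(0.538) ≈ 3.909×10⁻¹⁷ J + 1.997×10⁻¹⁵ J ≈ 2.036×10⁻¹⁵ J.
v_f = √(2·2.036×10⁻¹⁵/5.5×10⁻²⁶) ≈ 2.72×10⁵ m/s.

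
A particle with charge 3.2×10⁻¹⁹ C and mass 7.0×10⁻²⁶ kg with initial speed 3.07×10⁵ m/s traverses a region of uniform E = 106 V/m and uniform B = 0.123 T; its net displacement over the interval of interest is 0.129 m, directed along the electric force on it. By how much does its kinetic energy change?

The magnetic force is always ⟂ v and does no work; only the electric force changes KE.
ΔKE = F_E · d = |q|E d = (3.2×10⁻¹⁹)(106)(0.129) ≈ 4.38×10⁻¹⁸ J.

ΔKE ≈ 4.38×10⁻¹⁸ J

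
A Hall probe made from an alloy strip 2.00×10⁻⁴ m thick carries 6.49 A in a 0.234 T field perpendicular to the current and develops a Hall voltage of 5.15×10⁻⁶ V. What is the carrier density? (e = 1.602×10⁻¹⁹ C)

From V_H = IB/(n e t), n = IB/(V_H e t).
n = (6.49)(0.234)/((5.15×10⁻⁶)(1.602×10⁻¹⁹)(2.00×10⁻⁴)) ≈ 9.20×10²⁷ m⁻³.

n ≈ 9.20×10²⁷ m⁻³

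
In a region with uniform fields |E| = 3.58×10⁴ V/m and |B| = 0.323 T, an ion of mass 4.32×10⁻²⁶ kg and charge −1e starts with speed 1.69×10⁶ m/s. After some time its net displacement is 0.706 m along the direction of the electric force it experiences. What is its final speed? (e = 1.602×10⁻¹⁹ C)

v_f ≈ 1.74×10⁶ m/s

B does no work; ΔKE = |q|E d.
½mv_f² = ½mv₀² + |q|Ed = ½(4.32×10⁻²⁶)(1.69×10⁶)² + (1.602×10⁻¹⁹)(3.58×10⁴)(0.706) ≈ 6.169×10⁻¹⁴ J + 4.049×10⁻¹⁵ J ≈ 6.574×10⁻¹⁴ J.
v_f = √(2·6.574×10⁻¹⁴/4.32×10⁻²⁶) ≈ 1.74×10⁶ m/s.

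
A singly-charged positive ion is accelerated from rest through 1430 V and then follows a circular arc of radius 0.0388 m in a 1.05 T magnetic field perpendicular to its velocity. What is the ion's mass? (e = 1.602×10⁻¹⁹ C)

m ≈ 9.30×10⁻²⁶ kg

Combine |q|V = ½mv² and r = mv/(|q|B): eliminate v to get m = qB²r²/(2V).
m = (1.602×10⁻¹⁹)(1.05)²(0.0388)²/(2·1430) ≈ 9.30×10⁻²⁶ kg.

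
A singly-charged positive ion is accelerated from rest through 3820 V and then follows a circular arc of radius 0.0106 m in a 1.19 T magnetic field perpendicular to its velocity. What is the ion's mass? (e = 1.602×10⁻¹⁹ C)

Combine |q|V = ½mv² and r = mv/(|q|B): eliminate v to get m = qB²r²/(2V).
m = (1.602×10⁻¹⁹)(1.19)²(0.0106)²/(2·3820) ≈ 3.34×10⁻²⁷ kg.

m ≈ 3.34×10⁻²⁷ kg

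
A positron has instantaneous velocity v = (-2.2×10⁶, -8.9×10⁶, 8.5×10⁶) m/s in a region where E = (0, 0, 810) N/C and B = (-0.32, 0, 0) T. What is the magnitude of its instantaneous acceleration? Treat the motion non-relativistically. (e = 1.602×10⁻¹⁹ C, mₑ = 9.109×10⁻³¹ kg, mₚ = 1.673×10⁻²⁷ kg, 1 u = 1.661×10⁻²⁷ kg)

v×B = (0, -2.72×10⁶, -2.85×10⁶) N/C.
E + v×B = (0, -2.72×10⁶, -2.85×10⁶) N/C.
F = q(E + v×B) = (1.602×10⁻¹⁹ C)·(0, -2.72×10⁶, -2.85×10⁶) = (0, -4.36×10⁻¹³, -4.56×10⁻¹³) N.
|a| = |F|/m = 6.308×10⁻¹³/9.109×10⁻³¹ ≈ 6.93×10¹⁷ m/s².

|a| ≈ 6.93×10¹⁷ m/s²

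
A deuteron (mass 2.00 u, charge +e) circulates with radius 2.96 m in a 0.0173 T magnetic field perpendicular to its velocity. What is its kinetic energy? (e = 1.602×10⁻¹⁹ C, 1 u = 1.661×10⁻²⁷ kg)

v = |q|Br/m, then KE = ½mv² = (qBr)²/(2m).
v = (1.602×10⁻¹⁹)(0.0173)(2.96)/3.322×10⁻²⁷ ≈ 2.469×10⁶ m/s.
KE = ½(3.322×10⁻²⁷)(2.469×10⁶)² ≈ 1.01×10⁻¹⁴ J.

KE ≈ 1.01×10⁻¹⁴ J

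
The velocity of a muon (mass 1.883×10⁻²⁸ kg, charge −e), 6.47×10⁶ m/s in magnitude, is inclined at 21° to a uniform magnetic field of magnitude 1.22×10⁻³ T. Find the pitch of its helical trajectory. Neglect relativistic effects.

v∥ = v cosθ = 6.47×10⁶·cos21° ≈ 6.040×10⁶ m/s.
T = 2πm/(|q|B) = 2π(1.883×10⁻²⁸)/((1.602×10⁻¹⁹)(1.22×10⁻³)) ≈ 6.054×10⁻⁶ s.
pitch = v∥ T = (6.040×10⁶)(6.054×10⁻⁶) ≈ 36.6 m.

p ≈ 36.6 m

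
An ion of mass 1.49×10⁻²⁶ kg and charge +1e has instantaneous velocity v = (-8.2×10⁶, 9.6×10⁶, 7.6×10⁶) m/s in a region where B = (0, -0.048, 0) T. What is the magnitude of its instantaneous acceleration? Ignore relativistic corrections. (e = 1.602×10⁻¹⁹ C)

|a| ≈ 5.77×10¹² m/s²

v×B = (3.65×10⁵, 0, 3.94×10⁵) N/C.
F = q v×B = (1.602×10⁻¹⁹ C)·(3.65×10⁵, 0, 3.94×10⁵) = (5.84×10⁻¹⁴, 0, 6.31×10⁻¹⁴) N.
|a| = |F|/m = 8.597×10⁻¹⁴/1.49×10⁻²⁶ ≈ 5.77×10¹² m/s².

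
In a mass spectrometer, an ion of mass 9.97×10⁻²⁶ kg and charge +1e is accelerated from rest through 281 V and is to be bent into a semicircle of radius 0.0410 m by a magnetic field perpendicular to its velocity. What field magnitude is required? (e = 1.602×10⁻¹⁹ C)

B ≈ 0.456 T

v = √(2|q|V/m) = √(2·1.602×10⁻¹⁹·281/9.97×10⁻²⁶) ≈ 3.005×10⁴ m/s.
B = mv/(|q|r) = (9.97×10⁻²⁶)(3.005×10⁴)/((1.602×10⁻¹⁹)(0.0410)) ≈ 0.456 T.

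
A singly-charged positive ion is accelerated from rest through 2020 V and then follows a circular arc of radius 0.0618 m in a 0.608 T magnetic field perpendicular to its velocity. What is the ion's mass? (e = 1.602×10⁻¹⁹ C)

m ≈ 5.60×10⁻²⁶ kg

Combine |q|V = ½mv² and r = mv/(|q|B): eliminate v to get m = qB²r²/(2V).
m = (1.602×10⁻¹⁹)(0.608)²(0.0618)²/(2·2020) ≈ 5.60×10⁻²⁶ kg.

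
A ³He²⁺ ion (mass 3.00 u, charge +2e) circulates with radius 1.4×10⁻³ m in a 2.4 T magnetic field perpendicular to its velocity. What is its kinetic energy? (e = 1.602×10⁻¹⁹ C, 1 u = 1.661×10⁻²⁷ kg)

KE ≈ 730 eV

v = |q|Br/m, then KE = ½mv² = (qBr)²/(2m).
v = (3.204×10⁻¹⁹)(2.4)(1.4×10⁻³)/4.983×10⁻²⁷ ≈ 2.160×10⁵ m/s.
KE = ½(4.983×10⁻²⁷)(2.160×10⁵)² ≈ 1.2×10⁻¹⁶ J = 730 eV.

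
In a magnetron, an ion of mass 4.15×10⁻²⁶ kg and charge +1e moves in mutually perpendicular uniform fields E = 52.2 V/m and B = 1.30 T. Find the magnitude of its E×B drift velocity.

v_d ≈ 40.2 m/s

The E×B drift speed is v_d = E/B.
v_d = 52.2/1.30 = 40.2 m/s.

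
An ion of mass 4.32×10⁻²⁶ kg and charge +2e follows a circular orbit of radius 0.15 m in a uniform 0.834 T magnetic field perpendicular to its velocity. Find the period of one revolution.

The cyclotron period depends only on m, q, B: T = 2πm/(|q|B).
T = 2π(4.32×10⁻²⁶)/((3.204×10⁻¹⁹)(0.834)) ≈ 1.02×10⁻⁶ s.

T ≈ 1.02×10⁻⁶ s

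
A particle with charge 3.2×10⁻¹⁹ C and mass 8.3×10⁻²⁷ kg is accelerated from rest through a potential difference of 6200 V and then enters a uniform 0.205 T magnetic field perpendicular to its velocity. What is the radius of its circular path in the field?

Acceleration: |q|V = ½mv² ⇒ v = √(2|q|V/m) = √(2·3.2×10⁻¹⁹·6200/8.3×10⁻²⁷) ≈ 6.914×10⁵ m/s.
In the field: r = mv/(|q|B) = (8.3×10⁻²⁷)(6.914×10⁵)/((3.2×10⁻¹⁹)(0.205)) ≈ 0.0875 m.

r ≈ 0.0875 m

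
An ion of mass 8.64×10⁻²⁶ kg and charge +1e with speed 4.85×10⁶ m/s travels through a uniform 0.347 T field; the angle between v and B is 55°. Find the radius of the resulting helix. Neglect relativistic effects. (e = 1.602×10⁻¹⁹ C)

r ≈ 6.17 m

v⊥ = v sinθ = 4.85×10⁶·sin55° ≈ 3.973×10⁶ m/s.
r = m v⊥/(|q|B) = (8.64×10⁻²⁶)(3.973×10⁶)/((1.602×10⁻¹⁹)(0.347)) ≈ 6.17 m.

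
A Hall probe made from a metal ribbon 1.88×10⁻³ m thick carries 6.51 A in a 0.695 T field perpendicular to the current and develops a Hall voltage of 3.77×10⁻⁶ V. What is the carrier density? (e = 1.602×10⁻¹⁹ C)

From V_H = IB/(n e t), n = IB/(V_H e t).
n = (6.51)(0.695)/((3.77×10⁻⁶)(1.602×10⁻¹⁹)(1.88×10⁻³)) ≈ 3.98×10²⁷ m⁻³.

n ≈ 3.98×10²⁷ m⁻³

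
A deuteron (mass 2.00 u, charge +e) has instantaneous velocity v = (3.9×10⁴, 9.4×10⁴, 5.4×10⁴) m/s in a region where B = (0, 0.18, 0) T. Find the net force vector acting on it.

v×B = (-9720, 0, 7020) N/C.
F = q v×B = (1.602×10⁻¹⁹ C)·(-9720, 0, 7020) = (-1.56×10⁻¹⁵, 0, 1.12×10⁻¹⁵) N.

F ≈ (-1.56×10⁻¹⁵, 0, 1.12×10⁻¹⁵) N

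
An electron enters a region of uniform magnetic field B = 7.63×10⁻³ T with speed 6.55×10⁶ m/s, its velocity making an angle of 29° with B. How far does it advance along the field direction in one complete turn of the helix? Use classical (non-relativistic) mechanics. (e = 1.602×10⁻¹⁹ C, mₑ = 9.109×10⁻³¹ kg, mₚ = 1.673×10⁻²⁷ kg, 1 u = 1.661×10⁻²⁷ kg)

v∥ = v cosθ = 6.55×10⁶·cos29° ≈ 5.729×10⁶ m/s.
T = 2πm/(|q|B) = 2π(9.109×10⁻³¹)/((1.602×10⁻¹⁹)(7.63×10⁻³)) ≈ 4.682×10⁻⁹ s.
pitch = v∥ T = (5.729×10⁶)(4.682×10⁻⁹) ≈ 0.0268 m.

p ≈ 0.0268 m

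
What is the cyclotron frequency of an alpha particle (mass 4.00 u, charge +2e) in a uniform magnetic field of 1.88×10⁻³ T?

f = |q|B/(2πm).
f = (3.204×10⁻¹⁹)(1.88×10⁻³)/(2π·6.644×10⁻²⁷) ≈ 1.44×10⁴ Hz.

f ≈ 1.44×10⁴ Hz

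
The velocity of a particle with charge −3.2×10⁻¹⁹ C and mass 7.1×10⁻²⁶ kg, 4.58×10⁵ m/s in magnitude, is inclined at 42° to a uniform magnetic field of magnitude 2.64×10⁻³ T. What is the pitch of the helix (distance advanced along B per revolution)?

v∥ = v cosθ = 4.58×10⁵·cos42° ≈ 3.404×10⁵ m/s.
T = 2πm/(|q|B) = 2π(7.1×10⁻²⁶)/((3.2×10⁻¹⁹)(2.64×10⁻³)) ≈ 5.281×10⁻⁴ s.
pitch = v∥ T = (3.404×10⁵)(5.281×10⁻⁴) ≈ 180 m.

p ≈ 180 m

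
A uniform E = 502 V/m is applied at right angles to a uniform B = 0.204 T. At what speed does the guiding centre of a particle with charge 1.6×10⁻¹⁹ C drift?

The E×B drift speed is v_d = E/B.
v_d = 502/0.204 = 2460 m/s.

v_d ≈ 2460 m/s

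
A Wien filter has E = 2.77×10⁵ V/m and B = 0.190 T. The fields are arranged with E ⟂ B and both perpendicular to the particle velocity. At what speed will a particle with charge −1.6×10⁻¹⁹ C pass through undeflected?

Straight-line motion ⇒ electric and magnetic forces cancel, so E = vB.
v = E/B = 2.77×10⁵/0.190 = 1.46×10⁶ m/s.
The result is independent of the particle's charge and mass.

v = 1.46×10⁶ m/s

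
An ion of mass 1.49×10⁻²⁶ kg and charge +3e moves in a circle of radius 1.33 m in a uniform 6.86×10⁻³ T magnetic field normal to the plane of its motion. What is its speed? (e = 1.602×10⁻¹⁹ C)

From |q|vB = mv²/r, v = |q|Br/m.
v = (4.806×10⁻¹⁹)(6.86×10⁻³)(1.33)/1.49×10⁻²⁶ ≈ 2.94×10⁵ m/s.

v ≈ 2.94×10⁵ m/s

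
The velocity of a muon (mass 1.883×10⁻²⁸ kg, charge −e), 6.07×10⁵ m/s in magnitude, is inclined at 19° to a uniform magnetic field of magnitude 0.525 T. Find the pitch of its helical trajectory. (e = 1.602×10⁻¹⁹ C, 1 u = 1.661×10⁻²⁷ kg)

p ≈ 8.07×10⁻³ m

v∥ = v cosθ = 6.07×10⁵·cos19° ≈ 5.739×10⁵ m/s.
T = 2πm/(|q|B) = 2π(1.883×10⁻²⁸)/((1.602×10⁻¹⁹)(0.525)) ≈ 1.407×10⁻⁸ s.
pitch = v∥ T = (5.739×10⁵)(1.407×10⁻⁸) ≈ 8.07×10⁻³ m.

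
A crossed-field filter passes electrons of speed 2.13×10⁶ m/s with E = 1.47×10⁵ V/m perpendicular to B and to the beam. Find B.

Balance of forces in the selector: qE = qvB ⇒ B = E/v.
B = 1.47×10⁵/2.13×10⁶ = 0.0690 T.

B = 0.0690 T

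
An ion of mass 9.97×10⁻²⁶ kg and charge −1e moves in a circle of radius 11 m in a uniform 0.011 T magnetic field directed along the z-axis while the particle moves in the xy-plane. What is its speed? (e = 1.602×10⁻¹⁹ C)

From |q|vB = mv²/r, v = |q|Br/m.
v = (1.602×10⁻¹⁹)(0.011)(11)/9.97×10⁻²⁶ ≈ 1.9×10⁵ m/s.

v ≈ 1.9×10⁵ m/s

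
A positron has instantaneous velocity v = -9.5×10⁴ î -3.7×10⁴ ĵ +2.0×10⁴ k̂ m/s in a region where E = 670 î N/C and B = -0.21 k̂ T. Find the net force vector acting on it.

v×B = (7770, -2.00×10⁴, 0) N/C.
E + v×B = (8440, -2.00×10⁴, 0) N/C.
F = q(E + v×B) = (1.602×10⁻¹⁹ C)·(8440, -2.00×10⁴, 0) = (1.35×10⁻¹⁵, -3.20×10⁻¹⁵, 0) N.

F ≈ (1.35×10⁻¹⁵, -3.20×10⁻¹⁵, 0) N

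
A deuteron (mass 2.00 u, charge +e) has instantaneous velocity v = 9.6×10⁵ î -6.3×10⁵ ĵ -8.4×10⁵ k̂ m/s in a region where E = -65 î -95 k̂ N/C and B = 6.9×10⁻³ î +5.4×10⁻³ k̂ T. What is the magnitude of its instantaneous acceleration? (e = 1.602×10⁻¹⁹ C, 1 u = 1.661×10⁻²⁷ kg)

|a| ≈ 5.92×10¹¹ m/s²

v×B = (-3400, -1.10×10⁴, 4350) N/C.
E + v×B = (-3470, -1.10×10⁴, 4250) N/C.
F = q(E + v×B) = (1.602×10⁻¹⁹ C)·(-3470, -1.10×10⁴, 4250) = (-5.55×10⁻¹⁶, -1.76×10⁻¹⁵, 6.81×10⁻¹⁶) N.
|a| = |F|/m = 1.966×10⁻¹⁵/3.322×10⁻²⁷ ≈ 5.92×10¹¹ m/s².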